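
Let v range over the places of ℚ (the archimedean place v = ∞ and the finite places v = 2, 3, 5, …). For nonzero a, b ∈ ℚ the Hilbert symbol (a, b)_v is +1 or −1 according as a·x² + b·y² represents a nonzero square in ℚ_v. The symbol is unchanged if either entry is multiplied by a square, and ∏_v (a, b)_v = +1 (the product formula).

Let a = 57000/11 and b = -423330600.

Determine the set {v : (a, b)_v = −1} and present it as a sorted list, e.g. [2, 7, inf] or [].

[3, 7, 17, 19]

(a, b) ≡ (6270, -714) mod (ℚ^×)²; places V = {2, 3, 5, 7, 11, 17, 19, ∞}.
(a,b)_5: α=3, u≡1; β=2, v≡1 (mod 5); (1|5)=+1, (1|5)=+1; sign (−1)^0·+1^2·+1^3 = +1.
(a,b)_7: α=0, u≡5; β=3, v≡5 (mod 7); (5|7)=-1, (5|7)=-1; sign (−1)^0·-1^3·-1^0 = -1.
(a,b)_3: α=1, u≡2; β=1, v≡2 (mod 3); (2|3)=-1, (2|3)=-1; sign (−1)^1·-1^1·-1^1 = -1.
(a,b)_17: α=0, u≡3; β=1, v≡4 (mod 17); (3|17)=-1, (4|17)=+1; sign (−1)^0·-1^1·+1^0 = -1.
(a,b)_11: α=-1, u≡9; β=2, v≡5 (mod 11); (9|11)=+1, (5|11)=+1; sign (−1)^0·+1^2·+1^-1 = +1.
(a,b)_19: α=1, u≡5; β=0, v≡2 (mod 19); (5|19)=+1, (2|19)=-1; sign (−1)^0·+1^0·-1^1 = -1.
(a,b)_2: α=3, β=3; u≡7, v≡3 (mod 8); ε(u)ε(v)=1·1, αω(v)=3·1, βω(u)=3·0; sum ≡ 0  ⇒  +1.
(a,b)_∞: sgn(6270)=+, sgn(-714)=−, so +1.
|Ram(6270, -714)| = 4, even; anisotropic at {3, 7, 17, 19}.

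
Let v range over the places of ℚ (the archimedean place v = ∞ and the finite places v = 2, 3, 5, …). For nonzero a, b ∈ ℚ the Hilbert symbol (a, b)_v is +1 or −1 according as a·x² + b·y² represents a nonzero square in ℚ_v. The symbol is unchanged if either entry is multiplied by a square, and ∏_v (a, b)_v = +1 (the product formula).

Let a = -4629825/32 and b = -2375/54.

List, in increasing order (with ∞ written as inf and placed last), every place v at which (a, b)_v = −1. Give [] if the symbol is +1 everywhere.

(a, b) ≡ (-114, -570) mod (ℚ^×)²; places V = {2, 3, 5, 19, ∞}.
(a,b)_2: α=-5, β=-1; u≡7, v≡3 (mod 8); ε(u)ε(v)=1·1, αω(v)=-5·1, βω(u)=-1·0; sum ≡ 0  ⇒  +1.
(a,b)_19: α=3, u≡8; β=1, v≡10 (mod 19); (8|19)=-1, (10|19)=-1; sign (−1)^1·-1^1·-1^3 = -1.
(a,b)_∞: sgn(-114)=−, sgn(-570)=−, so -1.
(a,b)_5: α=2, u≡1; β=3, v≡4 (mod 5); (1|5)=+1, (4|5)=+1; sign (−1)^0·+1^3·+1^2 = +1.
(a,b)_3: α=3, u≡1; β=-3, v≡2 (mod 3); (1|3)=+1, (2|3)=-1; sign (−1)^1·+1^-3·-1^3 = +1.
(-114, -570 / ℚ) ramifies at {19, ∞}: a division algebra.

[19, inf]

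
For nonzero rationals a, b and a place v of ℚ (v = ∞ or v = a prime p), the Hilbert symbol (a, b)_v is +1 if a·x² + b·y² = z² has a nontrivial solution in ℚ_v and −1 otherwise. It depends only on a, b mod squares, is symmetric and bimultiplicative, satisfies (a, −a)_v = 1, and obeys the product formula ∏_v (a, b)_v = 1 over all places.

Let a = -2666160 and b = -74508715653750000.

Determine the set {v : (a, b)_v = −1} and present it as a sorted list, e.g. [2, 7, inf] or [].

[23, inf]

Mod squares: a ≡ -35, b ≡ -2415. Check v ∈ {∞, 2, 3, 5, 7, 23}.
v=23: a=23^2·(≡20), b=23^5·(≡14) mod 23; (20|23)=-1, (14|23)=-1; (−1)^{2·5·11}·(-1)^5·(-1)^2 = -1.
v=2: v_2(a)=4, v_2(b)=4; units ≡ 5, 1 (mod 8); ε·ε+αω+βω = 0·0+4·0+4·1 ≡ 0  ⇒  (a,b)_2 = +1.
v=5: a=5^1·(≡3), b=5^7·(≡2) mod 5; (3|5)=-1, (2|5)=-1; (−1)^{1·7·2}·(-1)^7·(-1)^1 = +1.
v=7: a=7^1·(≡4), b=7^3·(≡5) mod 7; (4|7)=+1, (5|7)=-1; (−1)^{1·3·3}·(+1)^3·(-1)^1 = +1.
v=∞: -35 < 0 and -2415 < 0  ⇒  (a,b)_∞ = -1.
v=3: a=3^2·(≡1), b=3^3·(≡2) mod 3; (1|3)=+1, (2|3)=-1; (−1)^{2·3·1}·(+1)^3·(-1)^2 = +1.
(-35, -2415 / ℚ) ramifies at {23, ∞}: a division algebra.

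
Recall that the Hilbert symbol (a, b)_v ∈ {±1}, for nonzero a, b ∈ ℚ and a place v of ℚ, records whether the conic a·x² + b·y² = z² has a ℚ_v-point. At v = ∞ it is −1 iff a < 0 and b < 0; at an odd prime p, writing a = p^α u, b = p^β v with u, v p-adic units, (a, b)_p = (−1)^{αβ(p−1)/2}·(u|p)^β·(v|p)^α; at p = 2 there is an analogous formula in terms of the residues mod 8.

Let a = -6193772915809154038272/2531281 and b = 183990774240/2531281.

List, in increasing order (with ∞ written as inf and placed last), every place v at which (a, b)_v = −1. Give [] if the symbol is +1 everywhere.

[3, 5, 13, 17]

(a, b) ≡ (-1482, 2897310) mod (ℚ^×)²; places V = {2, 3, 5, 7, 13, 17, 19, 23, 37, 43, ∞}.
(a,b)_37: α=-2, u≡14; β=-2, v≡33 (mod 37); (14|37)=-1, (33|37)=+1; sign (−1)^0·-1^-2·+1^-2 = +1.
(a,b)_19: α=3, u≡6; β=1, v≡15 (mod 19); (6|19)=+1, (15|19)=-1; sign (−1)^1·+1^1·-1^3 = +1.
(a,b)_2: α=9, β=5; u≡3, v≡7 (mod 8); ε(u)ε(v)=1·1, αω(v)=9·0, βω(u)=5·1; sum ≡ 0  ⇒  +1.
(a,b)_43: α=-2, u≡6; β=-2, v≡13 (mod 43); (6|43)=+1, (13|43)=+1; sign (−1)^0·+1^-2·+1^-2 = +1.
(a,b)_13: α=3, u≡1; β=1, v≡11 (mod 13); (1|13)=+1, (11|13)=-1; sign (−1)^0·+1^1·-1^3 = -1.
(a,b)_17: α=2, u≡11; β=1, v≡3 (mod 17); (11|17)=-1, (3|17)=-1; sign (−1)^0·-1^1·-1^2 = -1.
(a,b)_∞: sgn(-1482)=−, sgn(2897310)=+, so +1.
(a,b)_3: α=7, u≡1; β=5, v≡1 (mod 3); (1|3)=+1, (1|3)=+1; sign (−1)^1·+1^5·+1^7 = -1.
(a,b)_5: α=0, u≡3; β=1, v≡3 (mod 5); (3|5)=-1, (3|5)=-1; sign (−1)^0·-1^1·-1^0 = -1.
(a,b)_7: α=4, u≡1; β=2, v≡6 (mod 7); (1|7)=+1, (6|7)=-1; sign (−1)^0·+1^2·-1^4 = +1.
(a,b)_23: α=2, u≡2; β=1, v≡10 (mod 23); (2|23)=+1, (10|23)=-1; sign (−1)^0·+1^1·-1^2 = +1.
(-1482, 2897310 / ℚ) ramifies at {3, 5, 13, 17}: a division algebra.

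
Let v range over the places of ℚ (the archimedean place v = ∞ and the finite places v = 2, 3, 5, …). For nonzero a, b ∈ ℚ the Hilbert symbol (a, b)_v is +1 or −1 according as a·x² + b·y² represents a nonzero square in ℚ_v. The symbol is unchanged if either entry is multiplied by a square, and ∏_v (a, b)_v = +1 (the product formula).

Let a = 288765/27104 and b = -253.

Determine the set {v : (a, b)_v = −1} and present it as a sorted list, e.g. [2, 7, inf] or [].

[5, 7, 23, 31]

(a, b) ≡ (49910, -253) mod (ℚ^×)²; places V = {2, 3, 5, 7, 11, 23, 31, ∞}.
(a,b)_5: α=1, u≡2; β=0, v≡2 (mod 5); (2|5)=-1, (2|5)=-1; sign (−1)^0·-1^0·-1^1 = -1.
(a,b)_23: α=1, u≡2; β=1, v≡12 (mod 23); (2|23)=+1, (12|23)=+1; sign (−1)^1·+1^1·+1^1 = -1.
(a,b)_3: α=4, u≡2; β=0, v≡2 (mod 3); (2|3)=-1, (2|3)=-1; sign (−1)^0·-1^0·-1^4 = +1.
(a,b)_∞: sgn(49910)=+, sgn(-253)=−, so +1.
(a,b)_7: α=-1, u≡1; β=0, v≡6 (mod 7); (1|7)=+1, (6|7)=-1; sign (−1)^0·+1^0·-1^-1 = -1.
(a,b)_31: α=1, u≡17; β=0, v≡26 (mod 31); (17|31)=-1, (26|31)=-1; sign (−1)^0·-1^0·-1^1 = -1.
(a,b)_11: α=-2, u≡1; β=1, v≡10 (mod 11); (1|11)=+1, (10|11)=-1; sign (−1)^0·+1^1·-1^-2 = +1.
(a,b)_2: α=-5, β=0; u≡3, v≡3 (mod 8); ε(u)ε(v)=1·1, αω(v)=-5·1, βω(u)=0·1; sum ≡ 0  ⇒  +1.
|Ram(49910, -253)| = 4, even; anisotropic at {5, 7, 23, 31}.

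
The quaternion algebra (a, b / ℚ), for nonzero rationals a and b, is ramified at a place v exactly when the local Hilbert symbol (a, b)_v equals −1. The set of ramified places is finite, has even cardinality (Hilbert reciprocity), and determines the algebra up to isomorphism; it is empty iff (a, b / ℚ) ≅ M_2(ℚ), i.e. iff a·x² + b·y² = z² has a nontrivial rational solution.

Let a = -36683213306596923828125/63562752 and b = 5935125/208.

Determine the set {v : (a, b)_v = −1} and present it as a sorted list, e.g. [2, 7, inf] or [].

(a, b) ≡ (-12597, 62985) mod (ℚ^×)²; places V = {2, 3, 5, 7, 11, 13, 17, 19, 41, ∞}.
(a,b)_2: α=-10, β=-4; u≡3, v≡1 (mod 8); ε(u)ε(v)=1·0, αω(v)=-10·0, βω(u)=-4·1; sum ≡ 0  ⇒  +1.
(a,b)_11: α=-2, u≡3; β=0, v≡2 (mod 11); (3|11)=+1, (2|11)=-1; sign (−1)^0·+1^0·-1^-2 = +1.
(a,b)_17: α=3, u≡14; β=1, v≡16 (mod 17); (14|17)=-1, (16|17)=+1; sign (−1)^0·-1^1·+1^3 = -1.
(a,b)_∞: sgn(-12597)=−, sgn(62985)=+, so +1.
(a,b)_7: α=2, u≡6; β=2, v≡5 (mod 7); (6|7)=-1, (5|7)=-1; sign (−1)^0·-1^2·-1^2 = +1.
(a,b)_5: α=12, u≡2; β=3, v≡2 (mod 5); (2|5)=-1, (2|5)=-1; sign (−1)^0·-1^3·-1^12 = -1.
(a,b)_19: α=-1, u≡13; β=1, v≡4 (mod 19); (13|19)=-1, (4|19)=+1; sign (−1)^1·-1^1·+1^-1 = +1.
(a,b)_13: α=5, u≡11; β=-1, v≡9 (mod 13); (11|13)=-1, (9|13)=+1; sign (−1)^0·-1^-1·+1^5 = -1.
(a,b)_41: α=2, u≡18; β=0, v≡2 (mod 41); (18|41)=+1, (2|41)=+1; sign (−1)^0·+1^0·+1^2 = +1.
(a,b)_3: α=-3, u≡1; β=1, v≡1 (mod 3); (1|3)=+1, (1|3)=+1; sign (−1)^1·+1^1·+1^-3 = -1.
Ram(-12597, 62985) = {3, 5, 13, 17}; no ℚ_3-point on the conic.

[3, 5, 13, 17]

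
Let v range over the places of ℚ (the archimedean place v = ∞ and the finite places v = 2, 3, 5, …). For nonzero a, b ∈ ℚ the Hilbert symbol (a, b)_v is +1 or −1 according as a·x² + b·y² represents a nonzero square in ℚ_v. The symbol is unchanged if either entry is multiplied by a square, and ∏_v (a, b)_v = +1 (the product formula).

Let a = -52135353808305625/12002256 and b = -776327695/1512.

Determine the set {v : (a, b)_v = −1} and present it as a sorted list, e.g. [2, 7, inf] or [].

[2, inf]

(a, b) ≡ (-21, -2310) mod (ℚ^×)²; places V = {2, 3, 5, 7, 11, 13, 17, ∞}.
(a,b)_5: α=4, u≡1; β=1, v≡3 (mod 5); (1|5)=+1, (3|5)=-1; sign (−1)^0·+1^1·-1^4 = +1.
(a,b)_17: α=6, u≡8; β=4, v≡13 (mod 17); (8|17)=+1, (13|17)=+1; sign (−1)^0·+1^4·+1^6 = +1.
(a,b)_∞: sgn(-21)=−, sgn(-2310)=−, so -1.
(a,b)_2: α=-4, β=-3; u≡3, v≡5 (mod 8); ε(u)ε(v)=1·0, αω(v)=-4·1, βω(u)=-3·1; sum ≡ 1  ⇒  -1.
(a,b)_7: α=-3, u≡4; β=-1, v≡3 (mod 7); (4|7)=+1, (3|7)=-1; sign (−1)^1·+1^-1·-1^-3 = +1.
(a,b)_3: α=-7, u≡2; β=-3, v≡1 (mod 3); (2|3)=-1, (1|3)=+1; sign (−1)^1·-1^-3·+1^-7 = +1.
(a,b)_11: α=2, u≡3; β=1, v≡8 (mod 11); (3|11)=+1, (8|11)=-1; sign (−1)^0·+1^1·-1^2 = +1.
(a,b)_13: α=4, u≡8; β=2, v≡3 (mod 13); (8|13)=-1, (3|13)=+1; sign (−1)^0·-1^2·+1^4 = +1.
(-21, -2310 / ℚ) ramifies at {2, ∞}: a division algebra.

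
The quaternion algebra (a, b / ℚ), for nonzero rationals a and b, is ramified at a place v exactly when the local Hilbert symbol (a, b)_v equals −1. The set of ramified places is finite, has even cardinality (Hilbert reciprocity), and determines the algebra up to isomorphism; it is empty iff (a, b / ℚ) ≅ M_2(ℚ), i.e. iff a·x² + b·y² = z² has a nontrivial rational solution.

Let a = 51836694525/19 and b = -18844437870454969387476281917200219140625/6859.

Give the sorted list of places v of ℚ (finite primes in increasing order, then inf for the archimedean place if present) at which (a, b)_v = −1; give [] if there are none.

(a, b) ≡ (309111, -11878971) mod (ℚ^×)²; places V = {2, 3, 5, 7, 11, 13, 17, 19, 23, 29, 41, ∞}.
(a,b)_13: α=0, u≡3; β=1, v≡9 (mod 13); (3|13)=+1, (9|13)=+1; sign (−1)^0·+1^1·+1^0 = +1.
(a,b)_41: α=0, u≡12; β=1, v≡9 (mod 41); (12|41)=-1, (9|41)=+1; sign (−1)^0·-1^1·+1^0 = -1.
(a,b)_29: α=1, u≡5; β=6, v≡4 (mod 29); (5|29)=+1, (4|29)=+1; sign (−1)^0·+1^6·+1^1 = +1.
(a,b)_2: α=0, β=0; u≡7, v≡5 (mod 8); ε(u)ε(v)=1·0, αω(v)=0·1, βω(u)=0·0; sum ≡ 0  ⇒  +1.
(a,b)_11: α=1, u≡7; β=4, v≡2 (mod 11); (7|11)=-1, (2|11)=-1; sign (−1)^0·-1^4·-1^1 = -1.
(a,b)_17: α=3, u≡14; β=9, v≡14 (mod 17); (14|17)=-1, (14|17)=-1; sign (−1)^0·-1^9·-1^3 = +1.
(a,b)_5: α=2, u≡4; β=8, v≡1 (mod 5); (4|5)=+1, (1|5)=+1; sign (−1)^0·+1^8·+1^2 = +1.
(a,b)_7: α=2, u≡6; β=4, v≡1 (mod 7); (6|7)=-1, (1|7)=+1; sign (−1)^0·-1^4·+1^2 = +1.
(a,b)_19: α=-1, u≡5; β=-3, v≡7 (mod 19); (5|19)=+1, (7|19)=+1; sign (−1)^1·+1^-3·+1^-1 = -1.
(a,b)_3: α=3, u≡2; β=1, v≡1 (mod 3); (2|3)=-1, (1|3)=+1; sign (−1)^1·-1^1·+1^3 = +1.
(a,b)_∞: sgn(309111)=+, sgn(-11878971)=−, so +1.
(a,b)_23: α=0, u≡22; β=3, v≡21 (mod 23); (22|23)=-1, (21|23)=-1; sign (−1)^0·-1^3·-1^0 = -1.
(309111, -11878971 / ℚ) ramifies at {11, 19, 23, 41}: a division algebra.

[11, 19, 23, 41]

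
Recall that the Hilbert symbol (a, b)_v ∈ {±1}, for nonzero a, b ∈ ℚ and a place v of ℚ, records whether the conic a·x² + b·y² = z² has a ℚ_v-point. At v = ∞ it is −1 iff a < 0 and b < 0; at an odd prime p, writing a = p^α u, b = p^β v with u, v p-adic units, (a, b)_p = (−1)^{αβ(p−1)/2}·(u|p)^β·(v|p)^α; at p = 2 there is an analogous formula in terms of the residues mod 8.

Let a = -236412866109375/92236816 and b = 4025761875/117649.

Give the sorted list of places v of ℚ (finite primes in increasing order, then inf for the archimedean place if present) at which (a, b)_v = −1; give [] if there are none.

Mod squares: a ≡ -24679, b ≡ 851. Check v ∈ {∞, 2, 3, 5, 7, 23, 29, 37}.
v=2: v_2(a)=-4, v_2(b)=0; units ≡ 1, 3 (mod 8); ε·ε+αω+βω = 0·1+-4·1+0·0 ≡ 0  ⇒  (a,b)_2 = +1.
v=23: a=23^1·(≡8), b=23^1·(≡5) mod 23; (8|23)=+1, (5|23)=-1; (−1)^{1·1·11}·(+1)^1·(-1)^1 = +1.
v=5: a=5^6·(≡4), b=5^4·(≡1) mod 5; (4|5)=+1, (1|5)=+1; (−1)^{6·4·2}·(+1)^4·(+1)^6 = +1.
v=7: a=7^-8·(≡5), b=7^-6·(≡2) mod 7; (5|7)=-1, (2|7)=+1; (−1)^{-8·-6·3}·(-1)^-6·(+1)^-8 = +1.
v=∞: -24679 < 0 and 851 > 0  ⇒  (a,b)_∞ = +1.
v=29: a=29^3·(≡27), b=29^2·(≡17) mod 29; (27|29)=-1, (17|29)=-1; (−1)^{3·2·14}·(-1)^2·(-1)^3 = -1.
v=37: a=37^1·(≡21), b=37^1·(≡31) mod 37; (21|37)=+1, (31|37)=-1; (−1)^{1·1·18}·(+1)^1·(-1)^1 = -1.
v=3: a=3^6·(≡2), b=3^2·(≡2) mod 3; (2|3)=-1, (2|3)=-1; (−1)^{6·2·1}·(-1)^2·(-1)^6 = +1.
(-24679, 851 / ℚ) ramifies at {29, 37}: a division algebra.

[29, 37]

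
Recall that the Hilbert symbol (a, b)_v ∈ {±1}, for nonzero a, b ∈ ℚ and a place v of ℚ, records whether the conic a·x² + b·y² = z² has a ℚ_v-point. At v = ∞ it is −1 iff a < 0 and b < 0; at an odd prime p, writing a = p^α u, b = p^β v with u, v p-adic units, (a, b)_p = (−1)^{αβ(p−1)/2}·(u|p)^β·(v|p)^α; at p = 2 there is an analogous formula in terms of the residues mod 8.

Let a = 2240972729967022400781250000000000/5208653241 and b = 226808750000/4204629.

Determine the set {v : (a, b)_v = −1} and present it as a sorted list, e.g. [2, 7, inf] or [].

[11, 13]

(a, b) ≡ (85, 15015) mod (ℚ^×)²; places V = {2, 3, 5, 7, 11, 13, 17, 23, 53, ∞}.
(a,b)_∞: sgn(85)=+, sgn(15015)=+, so +1.
(a,b)_7: α=4, u≡1; β=3, v≡6 (mod 7); (1|7)=+1, (6|7)=-1; sign (−1)^0·+1^3·-1^4 = +1.
(a,b)_17: α=1, u≡12; β=0, v≡4 (mod 17); (12|17)=-1, (4|17)=+1; sign (−1)^0·-1^0·+1^1 = +1.
(a,b)_23: α=6, u≡1; β=2, v≡15 (mod 23); (1|23)=+1, (15|23)=-1; sign (−1)^0·+1^2·-1^6 = +1.
(a,b)_3: α=-16, u≡1; β=-5, v≡1 (mod 3); (1|3)=+1, (1|3)=+1; sign (−1)^0·+1^-5·+1^-16 = +1.
(a,b)_2: α=10, β=4; u≡5, v≡7 (mod 8); ε(u)ε(v)=0·1, αω(v)=10·0, βω(u)=4·1; sum ≡ 0  ⇒  +1.
(a,b)_53: α=2, u≡39; β=0, v≡7 (mod 53); (39|53)=-1, (7|53)=+1; sign (−1)^0·-1^0·+1^2 = +1.
(a,b)_13: α=2, u≡7; β=-1, v≡11 (mod 13); (7|13)=-1, (11|13)=-1; sign (−1)^0·-1^-1·-1^2 = -1.
(a,b)_5: α=17, u≡2; β=7, v≡3 (mod 5); (2|5)=-1, (3|5)=-1; sign (−1)^0·-1^7·-1^17 = +1.
(a,b)_11: α=-2, u≡2; β=-3, v≡4 (mod 11); (2|11)=-1, (4|11)=+1; sign (−1)^0·-1^-3·+1^-2 = -1.
Ram(85, 15015) = {11, 13}; no ℚ_11-point on the conic.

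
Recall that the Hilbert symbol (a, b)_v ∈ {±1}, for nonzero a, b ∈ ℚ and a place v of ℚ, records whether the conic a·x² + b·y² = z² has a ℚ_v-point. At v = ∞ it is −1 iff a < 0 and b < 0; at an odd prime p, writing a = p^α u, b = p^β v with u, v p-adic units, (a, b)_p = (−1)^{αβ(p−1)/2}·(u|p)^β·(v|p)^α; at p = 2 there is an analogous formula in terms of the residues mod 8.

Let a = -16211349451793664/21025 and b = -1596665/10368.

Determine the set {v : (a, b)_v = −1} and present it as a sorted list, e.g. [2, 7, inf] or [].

[3, inf]

(a, b) ≡ (-69, -1330) mod (ℚ^×)²; places V = {2, 3, 5, 7, 19, 23, 29, ∞}.
(a,b)_29: α=-2, u≡18; β=0, v≡5 (mod 29); (18|29)=-1, (5|29)=+1; sign (−1)^0·-1^0·+1^-2 = +1.
(a,b)_∞: sgn(-69)=−, sgn(-1330)=−, so -1.
(a,b)_5: α=-2, u≡1; β=1, v≡4 (mod 5); (1|5)=+1, (4|5)=+1; sign (−1)^0·+1^1·+1^-2 = +1.
(a,b)_3: α=3, u≡1; β=-4, v≡2 (mod 3); (1|3)=+1, (2|3)=-1; sign (−1)^0·+1^-4·-1^3 = -1.
(a,b)_23: α=1, u≡19; β=0, v≡1 (mod 23); (19|23)=-1, (1|23)=+1; sign (−1)^0·-1^0·+1^1 = +1.
(a,b)_7: α=10, u≡1; β=5, v≡3 (mod 7); (1|7)=+1, (3|7)=-1; sign (−1)^0·+1^5·-1^10 = +1.
(a,b)_2: α=8, β=-7; u≡3, v≡7 (mod 8); ε(u)ε(v)=1·1, αω(v)=8·0, βω(u)=-7·1; sum ≡ 0  ⇒  +1.
(a,b)_19: α=2, u≡5; β=1, v≡6 (mod 19); (5|19)=+1, (6|19)=+1; sign (−1)^0·+1^1·+1^2 = +1.
(-69, -1330 / ℚ) ramifies at {3, ∞}: a division algebra.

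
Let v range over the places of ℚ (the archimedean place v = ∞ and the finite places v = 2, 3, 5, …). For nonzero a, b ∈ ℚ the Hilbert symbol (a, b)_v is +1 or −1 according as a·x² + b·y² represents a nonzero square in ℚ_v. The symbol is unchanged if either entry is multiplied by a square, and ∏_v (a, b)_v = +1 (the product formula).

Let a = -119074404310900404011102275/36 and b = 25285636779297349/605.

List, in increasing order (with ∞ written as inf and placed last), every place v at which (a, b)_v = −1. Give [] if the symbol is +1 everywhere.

Mod squares: a ≡ -230299, b ≡ 14105. Check v ∈ {∞, 2, 3, 5, 7, 11, 13, 17, 19, 23, 31}.
v=∞: -230299 < 0 and 14105 > 0  ⇒  (a,b)_∞ = +1.
v=3: a=3^-2·(≡2), b=3^0·(≡2) mod 3; (2|3)=-1, (2|3)=-1; (−1)^{-2·0·1}·(-1)^0·(-1)^-2 = +1.
v=5: a=5^2·(≡4), b=5^-1·(≡4) mod 5; (4|5)=+1, (4|5)=+1; (−1)^{2·-1·2}·(+1)^-1·(+1)^2 = +1.
v=17: a=17^3·(≡4), b=17^2·(≡14) mod 17; (4|17)=+1, (14|17)=-1; (−1)^{3·2·8}·(+1)^2·(-1)^3 = -1.
v=7: a=7^4·(≡1), b=7^1·(≡6) mod 7; (1|7)=+1, (6|7)=-1; (−1)^{4·1·3}·(+1)^1·(-1)^4 = +1.
v=13: a=13^2·(≡10), b=13^3·(≡2) mod 13; (10|13)=+1, (2|13)=-1; (−1)^{2·3·6}·(+1)^3·(-1)^2 = +1.
v=19: a=19^3·(≡6), b=19^2·(≡6) mod 19; (6|19)=+1, (6|19)=+1; (−1)^{3·2·9}·(+1)^2·(+1)^3 = +1.
v=11: a=11^0·(≡2), b=11^-2·(≡3) mod 11; (2|11)=-1, (3|11)=+1; (−1)^{0·-2·5}·(-1)^-2·(+1)^0 = +1.
v=23: a=23^3·(≡5), b=23^2·(≡3) mod 23; (5|23)=-1, (3|23)=+1; (−1)^{3·2·11}·(-1)^2·(+1)^3 = +1.
v=2: v_2(a)=-2, v_2(b)=0; units ≡ 5, 1 (mod 8); ε·ε+αω+βω = 0·0+-2·0+0·1 ≡ 0  ⇒  (a,b)_2 = +1.
v=31: a=31^5·(≡24), b=31^3·(≡13) mod 31; (24|31)=-1, (13|31)=-1; (−1)^{5·3·15}·(-1)^3·(-1)^5 = -1.
|Ram(-230299, 14105)| = 2, even; anisotropic at {17, 31}.

[17, 31]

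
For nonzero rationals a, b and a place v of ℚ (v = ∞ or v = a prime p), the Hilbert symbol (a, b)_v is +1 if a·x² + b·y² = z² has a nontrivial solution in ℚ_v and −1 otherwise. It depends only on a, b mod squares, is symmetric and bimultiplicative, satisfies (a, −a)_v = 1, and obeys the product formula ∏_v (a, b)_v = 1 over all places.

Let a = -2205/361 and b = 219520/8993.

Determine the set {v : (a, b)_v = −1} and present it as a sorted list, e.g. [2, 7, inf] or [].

(a, b) ≡ (-5, 1190) mod (ℚ^×)²; places V = {2, 3, 5, 7, 17, 19, 23, ∞}.
(a,b)_∞: sgn(-5)=−, sgn(1190)=+, so +1.
(a,b)_17: α=0, u≡14; β=-1, v≡8 (mod 17); (14|17)=-1, (8|17)=+1; sign (−1)^0·-1^-1·+1^0 = -1.
(a,b)_5: α=1, u≡4; β=1, v≡3 (mod 5); (4|5)=+1, (3|5)=-1; sign (−1)^0·+1^1·-1^1 = -1.
(a,b)_2: α=0, β=7; u≡3, v≡3 (mod 8); ε(u)ε(v)=1·1, αω(v)=0·1, βω(u)=7·1; sum ≡ 0  ⇒  +1.
(a,b)_19: α=-2, u≡18; β=0, v≡18 (mod 19); (18|19)=-1, (18|19)=-1; sign (−1)^0·-1^0·-1^-2 = +1.
(a,b)_3: α=2, u≡1; β=0, v≡2 (mod 3); (1|3)=+1, (2|3)=-1; sign (−1)^0·+1^0·-1^2 = +1.
(a,b)_7: α=2, u≡1; β=3, v≡2 (mod 7); (1|7)=+1, (2|7)=+1; sign (−1)^0·+1^3·+1^2 = +1.
(a,b)_23: α=0, u≡16; β=-2, v≡14 (mod 23); (16|23)=+1, (14|23)=-1; sign (−1)^0·+1^-2·-1^0 = +1.
Ram(-5, 1190) = {5, 17}; no ℚ_5-point on the conic.

[5, 17]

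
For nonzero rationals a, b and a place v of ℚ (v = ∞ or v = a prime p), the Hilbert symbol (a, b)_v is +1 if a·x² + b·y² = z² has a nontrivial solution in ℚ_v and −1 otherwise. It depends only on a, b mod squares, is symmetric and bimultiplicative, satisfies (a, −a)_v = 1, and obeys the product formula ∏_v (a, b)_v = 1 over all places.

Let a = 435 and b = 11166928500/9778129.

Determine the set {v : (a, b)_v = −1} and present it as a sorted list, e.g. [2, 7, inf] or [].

(a, b) ≡ (435, 13485) mod (ℚ^×)²; places V = {2, 3, 5, 7, 13, 29, 31, 53, 59, ∞}.
(a,b)_59: α=0, u≡22; β=-2, v≡37 (mod 59); (22|59)=+1, (37|59)=-1; sign (−1)^0·+1^-2·-1^0 = +1.
(a,b)_13: α=0, u≡6; β=2, v≡10 (mod 13); (6|13)=-1, (10|13)=+1; sign (−1)^0·-1^2·+1^0 = +1.
(a,b)_∞: sgn(435)=+, sgn(13485)=+, so +1.
(a,b)_53: α=0, u≡11; β=-2, v≡12 (mod 53); (11|53)=+1, (12|53)=-1; sign (−1)^0·+1^-2·-1^0 = +1.
(a,b)_3: α=1, u≡1; β=1, v≡1 (mod 3); (1|3)=+1, (1|3)=+1; sign (−1)^1·+1^1·+1^1 = -1.
(a,b)_5: α=1, u≡2; β=3, v≡2 (mod 5); (2|5)=-1, (2|5)=-1; sign (−1)^0·-1^3·-1^1 = +1.
(a,b)_7: α=0, u≡1; β=2, v≡5 (mod 7); (1|7)=+1, (5|7)=-1; sign (−1)^0·+1^2·-1^0 = +1.
(a,b)_2: α=0, β=2; u≡3, v≡5 (mod 8); ε(u)ε(v)=1·0, αω(v)=0·1, βω(u)=2·1; sum ≡ 0  ⇒  +1.
(a,b)_29: α=1, u≡15; β=1, v≡6 (mod 29); (15|29)=-1, (6|29)=+1; sign (−1)^0·-1^1·+1^1 = -1.
(a,b)_31: α=0, u≡1; β=1, v≡25 (mod 31); (1|31)=+1, (25|31)=+1; sign (−1)^0·+1^1·+1^0 = +1.
|Ram(435, 13485)| = 2, even; anisotropic at {3, 29}.

[3, 29]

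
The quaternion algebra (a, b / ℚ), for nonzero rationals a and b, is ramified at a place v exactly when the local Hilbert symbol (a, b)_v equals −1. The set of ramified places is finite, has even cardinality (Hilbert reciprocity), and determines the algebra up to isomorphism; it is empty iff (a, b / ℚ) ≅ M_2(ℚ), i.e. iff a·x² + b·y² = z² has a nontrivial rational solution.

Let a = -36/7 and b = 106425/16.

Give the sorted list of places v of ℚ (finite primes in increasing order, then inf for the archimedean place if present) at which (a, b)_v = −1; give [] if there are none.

[]

Mod squares: a ≡ -7, b ≡ 473. Check v ∈ {∞, 2, 3, 5, 7, 11, 43}.
v=∞: -7 < 0 and 473 > 0  ⇒  (a,b)_∞ = +1.
v=5: a=5^0·(≡2), b=5^2·(≡2) mod 5; (2|5)=-1, (2|5)=-1; (−1)^{0·2·2}·(-1)^2·(-1)^0 = +1.
v=43: a=43^0·(≡1), b=43^1·(≡23) mod 43; (1|43)=+1, (23|43)=+1; (−1)^{0·1·21}·(+1)^1·(+1)^0 = +1.
v=2: v_2(a)=2, v_2(b)=-4; units ≡ 1, 1 (mod 8); ε·ε+αω+βω = 0·0+2·0+-4·0 ≡ 0  ⇒  (a,b)_2 = +1.
v=7: a=7^-1·(≡6), b=7^0·(≡2) mod 7; (6|7)=-1, (2|7)=+1; (−1)^{-1·0·3}·(-1)^0·(+1)^-1 = +1.
v=11: a=11^0·(≡9), b=11^1·(≡10) mod 11; (9|11)=+1, (10|11)=-1; (−1)^{0·1·5}·(+1)^1·(-1)^0 = +1.
v=3: a=3^2·(≡2), b=3^2·(≡2) mod 3; (2|3)=-1, (2|3)=-1; (−1)^{2·2·1}·(-1)^2·(-1)^2 = +1.
Ram(a, b) = ∅: the form -7·x² + 473·y² − z² is isotropic over every ℚ_v, so by Hasse–Minkowski it is isotropic over ℚ.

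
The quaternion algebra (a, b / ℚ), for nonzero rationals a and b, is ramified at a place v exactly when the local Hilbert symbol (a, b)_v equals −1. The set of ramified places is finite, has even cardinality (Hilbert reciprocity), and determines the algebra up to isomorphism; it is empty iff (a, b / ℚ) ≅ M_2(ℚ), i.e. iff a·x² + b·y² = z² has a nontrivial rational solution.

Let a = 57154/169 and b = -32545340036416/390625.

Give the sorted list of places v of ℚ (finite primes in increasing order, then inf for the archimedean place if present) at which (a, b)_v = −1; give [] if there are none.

(a, b) ≡ (34, -1285309) mod (ℚ^×)²; places V = {2, 5, 13, 17, 23, 29, 37, 41, 47, ∞}.
(a,b)_41: α=2, u≡15; β=1, v≡21 (mod 41); (15|41)=-1, (21|41)=+1; sign (−1)^0·-1^1·+1^2 = -1.
(a,b)_37: α=0, u≡3; β=2, v≡10 (mod 37); (3|37)=+1, (10|37)=+1; sign (−1)^0·+1^2·+1^0 = +1.
(a,b)_17: α=1, u≡4; β=2, v≡3 (mod 17); (4|17)=+1, (3|17)=-1; sign (−1)^0·+1^2·-1^1 = -1.
(a,b)_47: α=0, u≡37; β=1, v≡2 (mod 47); (37|47)=+1, (2|47)=+1; sign (−1)^0·+1^1·+1^0 = +1.
(a,b)_13: α=-2, u≡6; β=0, v≡1 (mod 13); (6|13)=-1, (1|13)=+1; sign (−1)^0·-1^0·+1^-2 = +1.
(a,b)_2: α=1, β=6; u≡1, v≡3 (mod 8); ε(u)ε(v)=0·1, αω(v)=1·1, βω(u)=6·0; sum ≡ 1  ⇒  -1.
(a,b)_∞: sgn(34)=+, sgn(-1285309)=−, so +1.
(a,b)_5: α=0, u≡1; β=-8, v≡4 (mod 5); (1|5)=+1, (4|5)=+1; sign (−1)^0·+1^-8·+1^0 = +1.
(a,b)_23: α=0, u≡20; β=1, v≡21 (mod 23); (20|23)=-1, (21|23)=-1; sign (−1)^0·-1^1·-1^0 = -1.
(a,b)_29: α=0, u≡1; β=1, v≡28 (mod 29); (1|29)=+1, (28|29)=+1; sign (−1)^0·+1^1·+1^0 = +1.
(34, -1285309 / ℚ) ramifies at {2, 17, 23, 41}: a division algebra.

[2, 17, 23, 41]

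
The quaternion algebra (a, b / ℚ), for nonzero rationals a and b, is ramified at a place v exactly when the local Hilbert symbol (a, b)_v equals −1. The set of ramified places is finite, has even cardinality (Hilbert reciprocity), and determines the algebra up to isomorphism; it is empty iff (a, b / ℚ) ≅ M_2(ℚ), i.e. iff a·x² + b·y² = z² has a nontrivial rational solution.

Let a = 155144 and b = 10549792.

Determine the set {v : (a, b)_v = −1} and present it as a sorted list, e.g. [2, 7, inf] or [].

[41, 43]

(a, b) ≡ (38786, 659362) mod (ℚ^×)²; places V = {2, 11, 17, 41, 43, ∞}.
(a,b)_2: α=3, β=5; u≡1, v≡1 (mod 8); ε(u)ε(v)=0·0, αω(v)=3·0, βω(u)=5·0; sum ≡ 0  ⇒  +1.
(a,b)_41: α=1, u≡12; β=1, v≡37 (mod 41); (12|41)=-1, (37|41)=+1; sign (−1)^0·-1^1·+1^1 = -1.
(a,b)_17: α=0, u≡2; β=1, v≡8 (mod 17); (2|17)=+1, (8|17)=+1; sign (−1)^0·+1^1·+1^0 = +1.
(a,b)_∞: sgn(38786)=+, sgn(659362)=+, so +1.
(a,b)_43: α=1, u≡39; β=1, v≡29 (mod 43); (39|43)=-1, (29|43)=-1; sign (−1)^1·-1^1·-1^1 = -1.
(a,b)_11: α=1, u≡2; β=1, v≡4 (mod 11); (2|11)=-1, (4|11)=+1; sign (−1)^1·-1^1·+1^1 = +1.
|Ram(38786, 659362)| = 2, even; anisotropic at {41, 43}.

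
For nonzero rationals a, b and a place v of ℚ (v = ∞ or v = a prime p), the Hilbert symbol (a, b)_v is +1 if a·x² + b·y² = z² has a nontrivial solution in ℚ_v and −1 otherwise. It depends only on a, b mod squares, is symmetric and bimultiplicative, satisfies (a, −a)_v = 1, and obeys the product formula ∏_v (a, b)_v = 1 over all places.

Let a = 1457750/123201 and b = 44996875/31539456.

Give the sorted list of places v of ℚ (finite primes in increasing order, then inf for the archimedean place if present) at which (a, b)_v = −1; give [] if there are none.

Mod squares: a ≡ 1190, b ≡ 595. Check v ∈ {∞, 2, 3, 5, 7, 11, 13, 17}.
v=17: a=17^1·(≡1), b=17^1·(≡13) mod 17; (1|17)=+1, (13|17)=+1; (−1)^{1·1·8}·(+1)^1·(+1)^1 = +1.
v=7: a=7^3·(≡1), b=7^1·(≡1) mod 7; (1|7)=+1, (1|7)=+1; (−1)^{3·1·3}·(+1)^1·(+1)^3 = -1.
v=2: v_2(a)=1, v_2(b)=-8; units ≡ 3, 3 (mod 8); ε·ε+αω+βω = 1·1+1·1+-8·1 ≡ 0  ⇒  (a,b)_2 = +1.
v=11: a=11^0·(≡8), b=11^2·(≡3) mod 11; (8|11)=-1, (3|11)=+1; (−1)^{0·2·5}·(-1)^2·(+1)^0 = +1.
v=∞: 1190 > 0 and 595 > 0  ⇒  (a,b)_∞ = +1.
v=3: a=3^-6·(≡2), b=3^-6·(≡1) mod 3; (2|3)=-1, (1|3)=+1; (−1)^{-6·-6·1}·(-1)^-6·(+1)^-6 = +1.
v=13: a=13^-2·(≡8), b=13^-2·(≡3) mod 13; (8|13)=-1, (3|13)=+1; (−1)^{-2·-2·6}·(-1)^-2·(+1)^-2 = +1.
v=5: a=5^3·(≡2), b=5^5·(≡4) mod 5; (2|5)=-1, (4|5)=+1; (−1)^{3·5·2}·(-1)^5·(+1)^3 = -1.
(1190, 595 / ℚ) ramifies at {5, 7}: a division algebra.

[5, 7]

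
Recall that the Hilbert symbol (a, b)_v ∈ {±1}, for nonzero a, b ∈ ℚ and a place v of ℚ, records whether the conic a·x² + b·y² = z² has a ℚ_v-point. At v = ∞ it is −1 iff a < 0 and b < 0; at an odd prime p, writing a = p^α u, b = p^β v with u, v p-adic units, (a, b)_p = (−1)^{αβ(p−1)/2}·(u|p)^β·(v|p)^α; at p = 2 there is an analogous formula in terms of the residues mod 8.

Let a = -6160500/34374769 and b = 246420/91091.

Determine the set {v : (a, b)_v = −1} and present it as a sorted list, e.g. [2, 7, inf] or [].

[2, 11]

(a, b) ≡ (-5, 55) mod (ℚ^×)²; places V = {2, 3, 5, 7, 11, 13, 37, 41, ∞}.
(a,b)_11: α=-2, u≡2; β=-1, v≡1 (mod 11); (2|11)=-1, (1|11)=+1; sign (−1)^0·-1^-1·+1^-2 = -1.
(a,b)_7: α=0, u≡2; β=-2, v≡5 (mod 7); (2|7)=+1, (5|7)=-1; sign (−1)^0·+1^-2·-1^0 = +1.
(a,b)_∞: sgn(-5)=−, sgn(55)=+, so +1.
(a,b)_3: α=2, u≡1; β=2, v≡1 (mod 3); (1|3)=+1, (1|3)=+1; sign (−1)^0·+1^2·+1^2 = +1.
(a,b)_41: α=-2, u≡25; β=0, v≡14 (mod 41); (25|41)=+1, (14|41)=-1; sign (−1)^0·+1^0·-1^-2 = +1.
(a,b)_37: α=2, u≡35; β=2, v≡14 (mod 37); (35|37)=-1, (14|37)=-1; sign (−1)^0·-1^2·-1^2 = +1.
(a,b)_5: α=3, u≡4; β=1, v≡4 (mod 5); (4|5)=+1, (4|5)=+1; sign (−1)^0·+1^1·+1^3 = +1.
(a,b)_2: α=2, β=2; u≡3, v≡7 (mod 8); ε(u)ε(v)=1·1, αω(v)=2·0, βω(u)=2·1; sum ≡ 1  ⇒  -1.
(a,b)_13: α=-2, u≡6; β=-2, v≡3 (mod 13); (6|13)=-1, (3|13)=+1; sign (−1)^0·-1^-2·+1^-2 = +1.
Ram(-5, 55) = {2, 11}; no ℚ_2-point on the conic.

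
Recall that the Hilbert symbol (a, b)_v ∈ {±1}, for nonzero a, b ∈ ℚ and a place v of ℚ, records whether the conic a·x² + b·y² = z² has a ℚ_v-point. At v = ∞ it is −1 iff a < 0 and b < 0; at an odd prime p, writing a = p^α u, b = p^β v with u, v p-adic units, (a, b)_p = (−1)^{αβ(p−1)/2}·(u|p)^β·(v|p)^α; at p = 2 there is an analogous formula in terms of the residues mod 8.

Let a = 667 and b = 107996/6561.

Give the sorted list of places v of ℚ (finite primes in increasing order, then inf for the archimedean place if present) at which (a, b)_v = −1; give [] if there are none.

[2, 19, 23, 29]

(a, b) ≡ (667, 551) mod (ℚ^×)²; places V = {2, 3, 7, 19, 23, 29, ∞}.
(a,b)_7: α=0, u≡2; β=2, v≡3 (mod 7); (2|7)=+1, (3|7)=-1; sign (−1)^0·+1^2·-1^0 = +1.
(a,b)_23: α=1, u≡6; β=0, v≡21 (mod 23); (6|23)=+1, (21|23)=-1; sign (−1)^0·+1^0·-1^1 = -1.
(a,b)_2: α=0, β=2; u≡3, v≡7 (mod 8); ε(u)ε(v)=1·1, αω(v)=0·0, βω(u)=2·1; sum ≡ 1  ⇒  -1.
(a,b)_19: α=0, u≡2; β=1, v≡10 (mod 19); (2|19)=-1, (10|19)=-1; sign (−1)^0·-1^1·-1^0 = -1.
(a,b)_∞: sgn(667)=+, sgn(551)=+, so +1.
(a,b)_3: α=0, u≡1; β=-8, v≡2 (mod 3); (1|3)=+1, (2|3)=-1; sign (−1)^0·+1^-8·-1^0 = +1.
(a,b)_29: α=1, u≡23; β=1, v≡10 (mod 29); (23|29)=+1, (10|29)=-1; sign (−1)^0·+1^1·-1^1 = -1.
|Ram(667, 551)| = 4, even; anisotropic at {2, 19, 23, 29}.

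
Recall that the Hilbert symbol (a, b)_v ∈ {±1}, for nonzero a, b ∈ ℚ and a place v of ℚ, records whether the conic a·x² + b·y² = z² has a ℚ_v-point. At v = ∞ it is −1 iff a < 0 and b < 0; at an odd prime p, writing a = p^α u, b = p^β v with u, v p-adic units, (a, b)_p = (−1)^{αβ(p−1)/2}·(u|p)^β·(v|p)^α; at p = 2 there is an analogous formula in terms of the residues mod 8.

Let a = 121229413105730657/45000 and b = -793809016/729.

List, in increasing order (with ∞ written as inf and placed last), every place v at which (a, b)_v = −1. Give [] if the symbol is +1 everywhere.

[13, 17]

Mod squares: a ≡ 34, b ≡ -286. Check v ∈ {∞, 2, 3, 5, 7, 11, 13, 17, 19}.
v=17: a=17^5·(≡8), b=17^2·(≡10) mod 17; (8|17)=+1, (10|17)=-1; (−1)^{5·2·8}·(+1)^2·(-1)^5 = -1.
v=5: a=5^-4·(≡1), b=5^0·(≡1) mod 5; (1|5)=+1, (1|5)=+1; (−1)^{-4·0·2}·(+1)^0·(+1)^-4 = +1.
v=13: a=13^6·(≡11), b=13^1·(≡3) mod 13; (11|13)=-1, (3|13)=+1; (−1)^{6·1·6}·(-1)^1·(+1)^6 = -1.
v=2: v_2(a)=-3, v_2(b)=3; units ≡ 1, 1 (mod 8); ε·ε+αω+βω = 0·0+-3·0+3·0 ≡ 0  ⇒  (a,b)_2 = +1.
v=7: a=7^2·(≡5), b=7^4·(≡1) mod 7; (5|7)=-1, (1|7)=+1; (−1)^{2·4·3}·(-1)^4·(+1)^2 = +1.
v=3: a=3^-2·(≡1), b=3^-6·(≡2) mod 3; (1|3)=+1, (2|3)=-1; (−1)^{-2·-6·1}·(+1)^-6·(-1)^-2 = +1.
v=∞: 34 > 0 and -286 < 0  ⇒  (a,b)_∞ = +1.
v=19: a=19^2·(≡10), b=19^0·(≡3) mod 19; (10|19)=-1, (3|19)=-1; (−1)^{2·0·9}·(-1)^0·(-1)^2 = +1.
v=11: a=11^0·(≡9), b=11^1·(≡7) mod 11; (9|11)=+1, (7|11)=-1; (−1)^{0·1·5}·(+1)^1·(-1)^0 = +1.
Ram(34, -286) = {13, 17}; no ℚ_13-point on the conic.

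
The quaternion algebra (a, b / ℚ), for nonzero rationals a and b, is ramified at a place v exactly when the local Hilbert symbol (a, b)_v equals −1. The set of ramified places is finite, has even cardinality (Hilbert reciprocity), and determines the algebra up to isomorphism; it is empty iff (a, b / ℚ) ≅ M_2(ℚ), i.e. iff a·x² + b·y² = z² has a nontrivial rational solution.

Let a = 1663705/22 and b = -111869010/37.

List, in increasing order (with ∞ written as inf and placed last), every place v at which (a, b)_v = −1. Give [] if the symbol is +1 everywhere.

Mod squares: a ≡ 69190, b ≡ -1591370. Check v ∈ {∞, 2, 3, 5, 11, 17, 23, 37}.
v=5: a=5^1·(≡3), b=5^1·(≡4) mod 5; (3|5)=-1, (4|5)=+1; (−1)^{1·1·2}·(-1)^1·(+1)^1 = -1.
v=2: v_2(a)=-1, v_2(b)=1; units ≡ 3, 3 (mod 8); ε·ε+αω+βω = 1·1+-1·1+1·1 ≡ 1  ⇒  (a,b)_2 = -1.
v=11: a=11^-1·(≡5), b=11^1·(≡2) mod 11; (5|11)=+1, (2|11)=-1; (−1)^{-1·1·5}·(+1)^1·(-1)^-1 = +1.
v=17: a=17^1·(≡6), b=17^3·(≡9) mod 17; (6|17)=-1, (9|17)=+1; (−1)^{1·3·8}·(-1)^3·(+1)^1 = -1.
v=3: a=3^0·(≡1), b=3^2·(≡1) mod 3; (1|3)=+1, (1|3)=+1; (−1)^{0·2·1}·(+1)^2·(+1)^0 = +1.
v=37: a=37^1·(≡24), b=37^-1·(≡9) mod 37; (24|37)=-1, (9|37)=+1; (−1)^{1·-1·18}·(-1)^-1·(+1)^1 = -1.
v=∞: 69190 > 0 and -1591370 < 0  ⇒  (a,b)_∞ = +1.
v=23: a=23^2·(≡6), b=23^1·(≡22) mod 23; (6|23)=+1, (22|23)=-1; (−1)^{2·1·11}·(+1)^1·(-1)^2 = +1.
(69190, -1591370 / ℚ) ramifies at {2, 5, 17, 37}: a division algebra.

[2, 5, 17, 37]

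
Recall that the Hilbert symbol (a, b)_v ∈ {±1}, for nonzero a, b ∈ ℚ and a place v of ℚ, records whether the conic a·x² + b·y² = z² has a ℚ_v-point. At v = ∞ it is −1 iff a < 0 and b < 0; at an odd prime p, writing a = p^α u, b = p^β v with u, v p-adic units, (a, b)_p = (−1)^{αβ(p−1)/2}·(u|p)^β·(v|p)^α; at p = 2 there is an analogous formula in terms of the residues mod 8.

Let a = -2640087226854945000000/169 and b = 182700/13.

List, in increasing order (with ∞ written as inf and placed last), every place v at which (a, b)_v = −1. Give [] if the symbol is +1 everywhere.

[2, 3, 7, 29]

(a, b) ≡ (-1793505, 2639) mod (ℚ^×)²; places V = {2, 3, 5, 7, 13, 19, 29, 31, ∞}.
(a,b)_31: α=1, u≡26; β=0, v≡18 (mod 31); (26|31)=-1, (18|31)=+1; sign (−1)^0·-1^0·+1^1 = +1.
(a,b)_5: α=7, u≡1; β=2, v≡1 (mod 5); (1|5)=+1, (1|5)=+1; sign (−1)^0·+1^2·+1^7 = +1.
(a,b)_7: α=5, u≡6; β=1, v≡3 (mod 7); (6|7)=-1, (3|7)=-1; sign (−1)^1·-1^1·-1^5 = -1.
(a,b)_2: α=6, β=2; u≡7, v≡7 (mod 8); ε(u)ε(v)=1·1, αω(v)=6·0, βω(u)=2·0; sum ≡ 1  ⇒  -1.
(a,b)_∞: sgn(-1793505)=−, sgn(2639)=+, so +1.
(a,b)_13: α=-2, u≡3; β=-1, v≡11 (mod 13); (3|13)=+1, (11|13)=-1; sign (−1)^0·+1^-1·-1^-2 = +1.
(a,b)_29: α=3, u≡26; β=1, v≡5 (mod 29); (26|29)=-1, (5|29)=+1; sign (−1)^0·-1^1·+1^3 = -1.
(a,b)_3: α=7, u≡2; β=2, v≡2 (mod 3); (2|3)=-1, (2|3)=-1; sign (−1)^0·-1^2·-1^7 = -1.
(a,b)_19: α=1, u≡5; β=0, v≡7 (mod 19); (5|19)=+1, (7|19)=+1; sign (−1)^0·+1^0·+1^1 = +1.
|Ram(-1793505, 2639)| = 4, even; anisotropic at {2, 3, 7, 29}.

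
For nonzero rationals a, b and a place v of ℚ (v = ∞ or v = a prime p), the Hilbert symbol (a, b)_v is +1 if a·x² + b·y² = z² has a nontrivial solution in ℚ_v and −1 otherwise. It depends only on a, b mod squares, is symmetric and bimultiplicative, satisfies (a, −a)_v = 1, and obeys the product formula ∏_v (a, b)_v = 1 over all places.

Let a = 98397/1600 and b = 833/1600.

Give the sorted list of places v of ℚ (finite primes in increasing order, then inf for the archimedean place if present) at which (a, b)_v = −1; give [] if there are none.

[]

(a, b) ≡ (13, 17) mod (ℚ^×)²; places V = {2, 3, 5, 7, 13, 17, 29, ∞}.
(a,b)_13: α=1, u≡3; β=0, v≡1 (mod 13); (3|13)=+1, (1|13)=+1; sign (−1)^0·+1^0·+1^1 = +1.
(a,b)_5: α=-2, u≡3; β=-2, v≡2 (mod 5); (3|5)=-1, (2|5)=-1; sign (−1)^0·-1^-2·-1^-2 = +1.
(a,b)_2: α=-6, β=-6; u≡5, v≡1 (mod 8); ε(u)ε(v)=0·0, αω(v)=-6·0, βω(u)=-6·1; sum ≡ 0  ⇒  +1.
(a,b)_3: α=2, u≡1; β=0, v≡2 (mod 3); (1|3)=+1, (2|3)=-1; sign (−1)^0·+1^0·-1^2 = +1.
(a,b)_17: α=0, u≡9; β=1, v≡16 (mod 17); (9|17)=+1, (16|17)=+1; sign (−1)^0·+1^1·+1^0 = +1.
(a,b)_7: α=0, u≡3; β=2, v≡6 (mod 7); (3|7)=-1, (6|7)=-1; sign (−1)^0·-1^2·-1^0 = +1.
(a,b)_∞: sgn(13)=+, sgn(17)=+, so +1.
(a,b)_29: α=2, u≡6; β=0, v≡10 (mod 29); (6|29)=+1, (10|29)=-1; sign (−1)^0·+1^0·-1^2 = +1.
Every local symbol is +1, so the conic 13·x² + 17·y² = z² has ℚ_v-points for all v and hence a ℚ-point; (a, b / ℚ) ≅ M_2(ℚ).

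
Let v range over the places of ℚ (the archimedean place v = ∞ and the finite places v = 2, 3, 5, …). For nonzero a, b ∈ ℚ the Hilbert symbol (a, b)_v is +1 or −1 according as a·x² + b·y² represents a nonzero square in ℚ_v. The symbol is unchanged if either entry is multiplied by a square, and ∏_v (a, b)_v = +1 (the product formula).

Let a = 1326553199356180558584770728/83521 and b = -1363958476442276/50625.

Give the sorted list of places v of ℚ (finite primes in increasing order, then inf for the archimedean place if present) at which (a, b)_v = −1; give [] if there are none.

Mod squares: a ≡ 52762, b ≡ -1218512009. Check v ∈ {∞, 2, 3, 5, 11, 13, 17, 19, 23, 31, 37}.
v=5: a=5^0·(≡3), b=5^-4·(≡4) mod 5; (3|5)=-1, (4|5)=+1; (−1)^{0·-4·2}·(-1)^-4·(+1)^0 = +1.
v=19: a=19^2·(≡18), b=19^1·(≡17) mod 19; (18|19)=-1, (17|19)=+1; (−1)^{2·1·9}·(-1)^1·(+1)^2 = -1.
v=∞: 52762 > 0 and -1218512009 < 0  ⇒  (a,b)_∞ = +1.
v=37: a=37^3·(≡15), b=37^1·(≡6) mod 37; (15|37)=-1, (6|37)=-1; (−1)^{3·1·18}·(-1)^1·(-1)^3 = +1.
v=23: a=23^9·(≡17), b=23^5·(≡7) mod 23; (17|23)=-1, (7|23)=-1; (−1)^{9·5·11}·(-1)^5·(-1)^9 = -1.
v=13: a=13^2·(≡7), b=13^1·(≡1) mod 13; (7|13)=-1, (1|13)=+1; (−1)^{2·1·6}·(-1)^1·(+1)^2 = -1.
v=17: a=17^-4·(≡10), b=17^1·(≡8) mod 17; (10|17)=-1, (8|17)=+1; (−1)^{-4·1·8}·(-1)^1·(+1)^-4 = -1.
v=11: a=11^0·(≡6), b=11^1·(≡1) mod 11; (6|11)=-1, (1|11)=+1; (−1)^{0·1·5}·(-1)^1·(+1)^0 = -1.
v=2: v_2(a)=3, v_2(b)=2; units ≡ 5, 7 (mod 8); ε·ε+αω+βω = 0·1+3·0+2·1 ≡ 0  ⇒  (a,b)_2 = +1.
v=3: a=3^0·(≡1), b=3^-4·(≡1) mod 3; (1|3)=+1, (1|3)=+1; (−1)^{0·-4·1}·(+1)^-4·(+1)^0 = +1.
v=31: a=31^3·(≡9), b=31^1·(≡19) mod 31; (9|31)=+1, (19|31)=+1; (−1)^{3·1·15}·(+1)^1·(+1)^3 = -1.
Ram(52762, -1218512009) = {11, 13, 17, 19, 23, 31}; no ℚ_11-point on the conic.

[11, 13, 17, 19, 23, 31]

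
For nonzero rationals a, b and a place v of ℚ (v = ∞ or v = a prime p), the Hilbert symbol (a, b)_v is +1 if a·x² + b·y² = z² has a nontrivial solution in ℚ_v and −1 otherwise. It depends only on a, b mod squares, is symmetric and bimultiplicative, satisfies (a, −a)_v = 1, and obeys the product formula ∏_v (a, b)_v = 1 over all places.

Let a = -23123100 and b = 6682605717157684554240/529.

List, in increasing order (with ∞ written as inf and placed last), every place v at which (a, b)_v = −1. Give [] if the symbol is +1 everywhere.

[3, 7]

Mod squares: a ≡ -39, b ≡ 10010. Check v ∈ {∞, 2, 3, 5, 7, 11, 13, 23, 29}.
v=11: a=11^2·(≡3), b=11^7·(≡2) mod 11; (3|11)=+1, (2|11)=-1; (−1)^{2·7·5}·(+1)^7·(-1)^2 = +1.
v=23: a=23^0·(≡19), b=23^-2·(≡19) mod 23; (19|23)=-1, (19|23)=-1; (−1)^{0·-2·11}·(-1)^-2·(-1)^0 = +1.
v=2: v_2(a)=2, v_2(b)=9; units ≡ 1, 5 (mod 8); ε·ε+αω+βω = 0·0+2·1+9·0 ≡ 0  ⇒  (a,b)_2 = +1.
v=3: a=3^1·(≡2), b=3^6·(≡2) mod 3; (2|3)=-1, (2|3)=-1; (−1)^{1·6·1}·(-1)^6·(-1)^1 = -1.
v=29: a=29^0·(≡21), b=29^2·(≡5) mod 29; (21|29)=-1, (5|29)=+1; (−1)^{0·2·14}·(-1)^2·(+1)^0 = +1.
v=5: a=5^2·(≡1), b=5^1·(≡2) mod 5; (1|5)=+1, (2|5)=-1; (−1)^{2·1·2}·(+1)^1·(-1)^2 = +1.
v=13: a=13^1·(≡12), b=13^1·(≡4) mod 13; (12|13)=+1, (4|13)=+1; (−1)^{1·1·6}·(+1)^1·(+1)^1 = +1.
v=7: a=7^2·(≡5), b=7^5·(≡2) mod 7; (5|7)=-1, (2|7)=+1; (−1)^{2·5·3}·(-1)^5·(+1)^2 = -1.
v=∞: -39 < 0 and 10010 > 0  ⇒  (a,b)_∞ = +1.
|Ram(-39, 10010)| = 2, even; anisotropic at {3, 7}.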